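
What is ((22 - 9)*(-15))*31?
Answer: -6045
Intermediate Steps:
((22 - 9)*(-15))*31 = (13*(-15))*31 = -195*31 = -6045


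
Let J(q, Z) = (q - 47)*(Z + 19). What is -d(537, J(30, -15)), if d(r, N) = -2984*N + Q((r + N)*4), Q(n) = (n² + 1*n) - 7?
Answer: -3724157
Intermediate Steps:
Q(n) = -7 + n + n² (Q(n) = (n² + n) - 7 = (n + n²) - 7 = -7 + n + n²)
J(q, Z) = (-47 + q)*(19 + Z)
d(r, N) = -7 + (4*N + 4*r)² - 2980*N + 4*r (d(r, N) = -2984*N + (-7 + (r + N)*4 + ((r + N)*4)²) = -2984*N + (-7 + (N + r)*4 + ((N + r)*4)²) = -2984*N + (-7 + (4*N + 4*r) + (4*N + 4*r)²) = -2984*N + (-7 + (4*N + 4*r)² + 4*N + 4*r) = -7 + (4*N + 4*r)² - 2980*N + 4*r)
-d(537, J(30, -15)) = -(-7 - 2980*(-893 - 47*(-15) + 19*30 - 15*30) + 4*537 + 16*((-893 - 47*(-15) + 19*30 - 15*30) + 537)²) = -(-7 - 2980*(-893 + 705 + 570 - 450) + 2148 + 16*((-893 + 705 + 570 - 450) + 537)²) = -(-7 - 2980*(-68) + 2148 + 16*(-68 + 537)²) = -(-7 + 202640 + 2148 + 16*469²) = -(-7 + 202640 + 2148 + 16*219961) = -(-7 + 202640 + 2148 + 3519376) = -1*3724157 = -3724157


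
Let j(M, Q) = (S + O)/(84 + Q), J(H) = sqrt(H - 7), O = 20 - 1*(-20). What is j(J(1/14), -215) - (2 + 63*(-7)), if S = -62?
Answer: 57531/131 ≈ 439.17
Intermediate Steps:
O = 40 (O = 20 + 20 = 40)
J(H) = sqrt(-7 + H)
j(M, Q) = -22/(84 + Q) (j(M, Q) = (-62 + 40)/(84 + Q) = -22/(84 + Q))
j(J(1/14), -215) - (2 + 63*(-7)) = -22/(84 - 215) - (2 + 63*(-7)) = -22/(-131) - (2 - 441) = -22*(-1/131) - 1*(-439) = 22/131 + 439 = 57531/131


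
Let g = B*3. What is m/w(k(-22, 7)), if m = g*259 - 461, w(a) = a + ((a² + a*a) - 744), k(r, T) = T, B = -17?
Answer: 13670/639 ≈ 21.393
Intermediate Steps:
g = -51 (g = -17*3 = -51)
w(a) = -744 + a + 2*a² (w(a) = a + ((a² + a²) - 744) = a + (2*a² - 744) = a + (-744 + 2*a²) = -744 + a + 2*a²)
m = -13670 (m = -51*259 - 461 = -13209 - 461 = -13670)
m/w(k(-22, 7)) = -13670/(-744 + 7 + 2*7²) = -13670/(-744 + 7 + 2*49) = -13670/(-744 + 7 + 98) = -13670/(-639) = -13670*(-1/639) = 13670/639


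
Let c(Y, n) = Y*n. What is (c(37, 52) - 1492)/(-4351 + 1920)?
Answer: -432/2431 ≈ -0.17770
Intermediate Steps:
(c(37, 52) - 1492)/(-4351 + 1920) = (37*52 - 1492)/(-4351 + 1920) = (1924 - 1492)/(-2431) = 432*(-1/2431) = -432/2431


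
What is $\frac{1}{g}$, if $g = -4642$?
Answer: $- \frac{1}{4642} \approx -0.00021542$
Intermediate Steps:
$\frac{1}{g} = \frac{1}{-4642} = - \frac{1}{4642}$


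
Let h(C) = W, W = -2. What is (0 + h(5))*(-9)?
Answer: 18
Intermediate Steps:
h(C) = -2
(0 + h(5))*(-9) = (0 - 2)*(-9) = -2*(-9) = 18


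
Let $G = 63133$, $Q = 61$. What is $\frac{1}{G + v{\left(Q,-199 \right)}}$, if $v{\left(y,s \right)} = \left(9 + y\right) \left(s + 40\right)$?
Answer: $\frac{1}{52003} \approx 1.923 \cdot 10^{-5}$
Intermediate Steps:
$v{\left(y,s \right)} = \left(9 + y\right) \left(40 + s\right)$
$\frac{1}{G + v{\left(Q,-199 \right)}} = \frac{1}{63133 + \left(360 + 9 \left(-199\right) + 40 \cdot 61 - 12139\right)} = \frac{1}{63133 + \left(360 - 1791 + 2440 - 12139\right)} = \frac{1}{63133 - 11130} = \frac{1}{52003}$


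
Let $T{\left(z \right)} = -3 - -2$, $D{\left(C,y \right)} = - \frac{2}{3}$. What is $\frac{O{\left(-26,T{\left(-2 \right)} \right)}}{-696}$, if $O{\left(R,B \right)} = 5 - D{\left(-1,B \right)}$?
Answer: $- \frac{17}{2088} \approx -0.0081418$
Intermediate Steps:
$D{\left(C,y \right)} = - \frac{2}{3}$ ($D{\left(C,y \right)} = \left(-2\right) \frac{1}{3} = - \frac{2}{3}$)
$T{\left(z \right)} = -1$ ($T{\left(z \right)} = -3 + 2 = -1$)
$O{\left(R,B \right)} = \frac{17}{3}$ ($O{\left(R,B \right)} = 5 - - \frac{2}{3} = 5 + \frac{2}{3} = \frac{17}{3}$)
$\frac{O{\left(-26,T{\left(-2 \right)} \right)}}{-696} = \frac{17}{3 \left(-696\right)} = \frac{17}{3} \left(- \frac{1}{696}\right) = - \frac{17}{2088}$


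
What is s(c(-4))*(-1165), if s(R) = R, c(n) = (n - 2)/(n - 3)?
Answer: -6990/7 ≈ -998.57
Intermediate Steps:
c(n) = (-2 + n)/(-3 + n)
s(c(-4))*(-1165) = ((-2 - 4)/(-3 - 4))*(-1165) = (-6/(-7))*(-1165) = -1/7*(-6)*(-1165) = (6/7)*(-1165) = -6990/7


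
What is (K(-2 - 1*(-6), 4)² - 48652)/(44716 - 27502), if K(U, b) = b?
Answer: -8106/2869 ≈ -2.8254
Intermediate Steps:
(K(-2 - 1*(-6), 4)² - 48652)/(44716 - 27502) = (4² - 48652)/(44716 - 27502) = (16 - 48652)/17214 = -48636*1/17214 = -8106/2869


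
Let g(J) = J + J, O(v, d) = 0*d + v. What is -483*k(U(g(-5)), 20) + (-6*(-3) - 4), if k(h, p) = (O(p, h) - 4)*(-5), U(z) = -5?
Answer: 38654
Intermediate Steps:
O(v, d) = v (O(v, d) = 0 + v = v)
g(J) = 2*J
k(h, p) = 20 - 5*p (k(h, p) = (p - 4)*(-5) = (-4 + p)*(-5) = 20 - 5*p)
-483*k(U(g(-5)), 20) + (-6*(-3) - 4) = -483*(20 - 5*20) + (-6*(-3) - 4) = -483*(20 - 100) + (18 - 4) = -483*(-80) + 14 = 38640 + 14 = 38654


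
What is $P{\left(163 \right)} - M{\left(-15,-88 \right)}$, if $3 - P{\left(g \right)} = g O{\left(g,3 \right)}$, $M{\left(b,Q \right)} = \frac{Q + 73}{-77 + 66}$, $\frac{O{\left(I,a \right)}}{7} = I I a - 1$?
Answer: $- \frac{1000389988}{11} \approx -9.0945 \cdot 10^{7}$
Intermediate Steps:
$O{\left(I,a \right)} = -7 + 7 a I^{2}$ ($O{\left(I,a \right)} = 7 \left(I I a - 1\right) = 7 \left(I^{2} a - 1\right) = 7 \left(a I^{2} - 1\right) = 7 \left(-1 + a I^{2}\right) = -7 + 7 a I^{2}$)
$M{\left(b,Q \right)} = - \frac{73}{11} - \frac{Q}{11}$ ($M{\left(b,Q \right)} = \frac{73 + Q}{-11} = \left(73 + Q\right) \left(- \frac{1}{11}\right) = - \frac{73}{11} - \frac{Q}{11}$)
$P{\left(g \right)} = 3 - g \left(-7 + 21 g^{2}\right)$ ($P{\left(g \right)} = 3 - g \left(-7 + 7 \cdot 3 g^{2}\right) = 3 - g \left(-7 + 21 g^{2}\right)$)
$P{\left(163 \right)} - M{\left(-15,-88 \right)} = \left(3 - 21 \cdot 163^{3} + 7 \cdot 163\right) - \left(- \frac{73}{11} - -8\right) = \left(3 - 90945687 + 1141\right) - \left(- \frac{73}{11} + 8\right) = \left(3 - 90945687 + 1141\right) - \frac{15}{11} = -90944543 - \frac{15}{11} = - \frac{1000389988}{11}$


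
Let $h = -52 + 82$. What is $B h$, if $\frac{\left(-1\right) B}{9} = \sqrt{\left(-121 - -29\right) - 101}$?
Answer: $- 270 i \sqrt{193} \approx - 3751.0 i$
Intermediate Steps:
$B = - 9 i \sqrt{193}$ ($B = - 9 \sqrt{\left(-121 - -29\right) - 101} = - 9 \sqrt{\left(-121 + 29\right) - 101} = - 9 \sqrt{-92 - 101} = - 9 \sqrt{-193} = - 9 i \sqrt{193} \approx - 125.03 i$)
$h = 30$
$B h = - 9 i \sqrt{193} \cdot 30 = - 270 i \sqrt{193}$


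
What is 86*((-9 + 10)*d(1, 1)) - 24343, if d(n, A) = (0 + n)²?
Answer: -24257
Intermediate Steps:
d(n, A) = n²
86*((-9 + 10)*d(1, 1)) - 24343 = 86*((-9 + 10)*1²) - 24343 = 86*(1*1) - 24343 = 86*1 - 24343 = 86 - 24343 = -24257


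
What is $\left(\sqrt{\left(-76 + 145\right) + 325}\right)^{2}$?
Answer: $394$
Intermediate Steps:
$\left(\sqrt{\left(-76 + 145\right) + 325}\right)^{2} = \left(\sqrt{69 + 325}\right)^{2} = \left(\sqrt{394}\right)^{2} = 394$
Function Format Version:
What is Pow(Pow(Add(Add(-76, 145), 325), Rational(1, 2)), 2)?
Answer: 394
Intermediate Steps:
Pow(Pow(Add(Add(-76, 145), 325), Rational(1, 2)), 2) = Pow(Pow(Add(69, 325), Rational(1, 2)), 2) = Pow(Pow(394, Rational(1, 2)), 2) = 394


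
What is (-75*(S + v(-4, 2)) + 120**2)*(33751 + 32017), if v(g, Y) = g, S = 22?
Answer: 858272400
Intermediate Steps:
(-75*(S + v(-4, 2)) + 120**2)*(33751 + 32017) = (-75*(22 - 4) + 120**2)*(33751 + 32017) = (-75*18 + 14400)*65768 = (-1350 + 14400)*65768 = 13050*65768 = 858272400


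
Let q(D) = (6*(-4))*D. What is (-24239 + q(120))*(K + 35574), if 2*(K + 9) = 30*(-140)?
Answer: -907537335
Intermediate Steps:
K = -2109 (K = -9 + (30*(-140))/2 = -9 + (½)*(-4200) = -9 - 2100 = -2109)
q(D) = -24*D
(-24239 + q(120))*(K + 35574) = (-24239 - 24*120)*(-2109 + 35574) = (-24239 - 2880)*33465 = -27119*33465 = -907537335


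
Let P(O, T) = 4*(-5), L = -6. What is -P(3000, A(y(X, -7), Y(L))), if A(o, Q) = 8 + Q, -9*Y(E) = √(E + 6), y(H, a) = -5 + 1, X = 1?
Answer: 20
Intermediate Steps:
y(H, a) = -4
Y(E) = -√(6 + E)/9 (Y(E) = -√(E + 6)/9 = -√(6 + E)/9)
P(O, T) = -20
-P(3000, A(y(X, -7), Y(L))) = -1*(-20) = 20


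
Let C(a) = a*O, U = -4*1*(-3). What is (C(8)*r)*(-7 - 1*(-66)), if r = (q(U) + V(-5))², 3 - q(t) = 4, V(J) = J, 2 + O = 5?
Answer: 50976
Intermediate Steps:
O = 3 (O = -2 + 5 = 3)
U = 12 (U = -4*(-3) = 12)
q(t) = -1 (q(t) = 3 - 1*4 = 3 - 4 = -1)
r = 36 (r = (-1 - 5)² = (-6)² = 36)
C(a) = 3*a (C(a) = a*3 = 3*a)
(C(8)*r)*(-7 - 1*(-66)) = ((3*8)*36)*(-7 - 1*(-66)) = (24*36)*(-7 + 66) = 864*59 = 50976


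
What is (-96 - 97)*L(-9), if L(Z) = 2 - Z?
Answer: -2123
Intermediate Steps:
(-96 - 97)*L(-9) = (-96 - 97)*(2 - 1*(-9)) = -193*(2 + 9) = -193*11 = -2123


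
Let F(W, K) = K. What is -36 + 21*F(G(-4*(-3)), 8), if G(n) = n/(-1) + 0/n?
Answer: 132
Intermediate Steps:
G(n) = -n (G(n) = n*(-1) + 0 = -n + 0 = -n)
-36 + 21*F(G(-4*(-3)), 8) = -36 + 21*8 = -36 + 168 = 132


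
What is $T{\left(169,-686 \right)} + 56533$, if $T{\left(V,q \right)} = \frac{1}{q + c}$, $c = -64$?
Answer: $\frac{42399749}{750} \approx 56533.0$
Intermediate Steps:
$T{\left(V,q \right)} = \frac{1}{-64 + q}$ ($T{\left(V,q \right)} = \frac{1}{q - 64} = \frac{1}{-64 + q}$)
$T{\left(169,-686 \right)} + 56533 = \frac{1}{-64 - 686} + 56533 = \frac{1}{-750} + 56533 = - \frac{1}{750} + 56533 = \frac{42399749}{750}$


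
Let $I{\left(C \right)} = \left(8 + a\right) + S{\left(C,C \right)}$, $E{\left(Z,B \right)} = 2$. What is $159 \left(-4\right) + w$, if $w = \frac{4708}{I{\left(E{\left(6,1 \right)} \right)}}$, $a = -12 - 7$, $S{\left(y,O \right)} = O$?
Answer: $- \frac{10432}{9} \approx -1159.1$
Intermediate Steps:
$a = -19$ ($a = -12 - 7 = -19$)
$I{\left(C \right)} = -11 + C$ ($I{\left(C \right)} = \left(8 - 19\right) + C = -11 + C$)
$w = - \frac{4708}{9}$ ($w = \frac{4708}{-11 + 2} = \frac{4708}{-9} = 4708 \left(- \frac{1}{9}\right) = - \frac{4708}{9} \approx -523.11$)
$159 \left(-4\right) + w = 159 \left(-4\right) - \frac{4708}{9} = -636 - \frac{4708}{9} = - \frac{10432}{9}$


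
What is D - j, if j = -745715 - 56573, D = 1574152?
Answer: 2376440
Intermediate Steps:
j = -802288
D - j = 1574152 - 1*(-802288) = 1574152 + 802288 = 2376440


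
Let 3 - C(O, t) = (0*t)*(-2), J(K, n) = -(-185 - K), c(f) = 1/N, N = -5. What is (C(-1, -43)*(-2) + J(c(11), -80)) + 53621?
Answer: 268999/5 ≈ 53800.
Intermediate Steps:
c(f) = -⅕ (c(f) = 1/(-5) = -⅕)
J(K, n) = 185 + K
C(O, t) = 3 (C(O, t) = 3 - 0*t*(-2) = 3 - 0*(-2) = 3 - 1*0 = 3 + 0 = 3)
(C(-1, -43)*(-2) + J(c(11), -80)) + 53621 = (3*(-2) + (185 - ⅕)) + 53621 = (-6 + 924/5) + 53621 = 894/5 + 53621 = 268999/5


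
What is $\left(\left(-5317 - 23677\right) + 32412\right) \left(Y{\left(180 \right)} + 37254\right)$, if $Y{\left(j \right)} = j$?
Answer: $127949412$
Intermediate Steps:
$\left(\left(-5317 - 23677\right) + 32412\right) \left(Y{\left(180 \right)} + 37254\right) = \left(\left(-5317 - 23677\right) + 32412\right) \left(180 + 37254\right) = \left(\left(-5317 - 23677\right) + 32412\right) 37434 = \left(-28994 + 32412\right) 37434 = 3418 \cdot 37434 = 127949412$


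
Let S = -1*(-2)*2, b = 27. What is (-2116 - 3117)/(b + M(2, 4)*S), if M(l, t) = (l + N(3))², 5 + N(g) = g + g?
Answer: -5233/63 ≈ -83.063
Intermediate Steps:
N(g) = -5 + 2*g (N(g) = -5 + (g + g) = -5 + 2*g)
M(l, t) = (1 + l)² (M(l, t) = (l + (-5 + 2*3))² = (l + (-5 + 6))² = (l + 1)² = (1 + l)²)
S = 4 (S = 2*2 = 4)
(-2116 - 3117)/(b + M(2, 4)*S) = (-2116 - 3117)/(27 + (1 + 2)²*4) = -5233/(27 + 3²*4) = -5233/(27 + 9*4) = -5233/(27 + 36) = -5233/63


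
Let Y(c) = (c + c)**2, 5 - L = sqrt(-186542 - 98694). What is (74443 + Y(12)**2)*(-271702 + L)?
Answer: -110368483643 - 812438*I*sqrt(71309) ≈ -1.1037e+11 - 2.1695e+8*I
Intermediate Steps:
L = 5 - 2*I*sqrt(71309) (L = 5 - sqrt(-186542 - 98694) = 5 - sqrt(-285236) = 5 - 2*I*sqrt(71309) ≈ 5.0 - 534.08*I)
Y(c) = 4*c**2 (Y(c) = (2*c)**2 = 4*c**2)
(74443 + Y(12)**2)*(-271702 + L) = (74443 + (4*12**2)**2)*(-271702 + (5 - 2*I*sqrt(71309))) = (74443 + (4*144)**2)*(-271697 - 2*I*sqrt(71309)) = (74443 + 576**2)*(-271697 - 2*I*sqrt(71309)) = (74443 + 331776)*(-271697 - 2*I*sqrt(71309)) = 406219*(-271697 - 2*I*sqrt(71309)) = -110368483643 - 812438*I*sqrt(71309)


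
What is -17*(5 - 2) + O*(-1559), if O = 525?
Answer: -818526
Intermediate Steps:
-17*(5 - 2) + O*(-1559) = -17*(5 - 2) + 525*(-1559) = -17*3 - 818475 = -51 - 818475 = -818526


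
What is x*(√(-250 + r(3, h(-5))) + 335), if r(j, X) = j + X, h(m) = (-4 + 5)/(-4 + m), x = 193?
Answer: 64655 + 772*I*√139/3 ≈ 64655.0 + 3033.9*I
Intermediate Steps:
h(m) = 1/(-4 + m)
r(j, X) = X + j
x*(√(-250 + r(3, h(-5))) + 335) = 193*(√(-250 + (1/(-4 - 5) + 3)) + 335) = 193*(√(-250 + (1/(-9) + 3)) + 335) = 193*(√(-250 + (-⅑ + 3)) + 335) = 193*(√(-250 + 26/9) + 335) = 193*(√(-2224/9) + 335) = 193*(4*I*√139/3 + 335) = 193*(335 + 4*I*√139/3) = 64655 + 772*I*√139/3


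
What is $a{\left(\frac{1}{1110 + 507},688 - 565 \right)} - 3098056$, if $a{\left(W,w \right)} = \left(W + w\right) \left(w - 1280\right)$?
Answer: $- \frac{5239674596}{1617} \approx -3.2404 \cdot 10^{6}$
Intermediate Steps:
$a{\left(W,w \right)} = \left(-1280 + w\right) \left(W + w\right)$ ($a{\left(W,w \right)} = \left(W + w\right) \left(-1280 + w\right) = \left(-1280 + w\right) \left(W + w\right)$)
$a{\left(\frac{1}{1110 + 507},688 - 565 \right)} - 3098056 = \left(\left(688 - 565\right)^{2} - \frac{1280}{1110 + 507} - 1280 \left(688 - 565\right) + \frac{688 - 565}{1110 + 507}\right) - 3098056 = \left(123^{2} - \frac{1280}{1617} - 157440 + \frac{1}{1617} \cdot 123\right) - 3098056 = \left(15129 - \frac{1280}{1617} - 157440 + \frac{1}{1617} \cdot 123\right) - 3098056 = \left(15129 - \frac{1280}{1617} - 157440 + \frac{41}{539}\right) - 3098056 = - \frac{230118044}{1617} - 3098056 = - \frac{5239674596}{1617}$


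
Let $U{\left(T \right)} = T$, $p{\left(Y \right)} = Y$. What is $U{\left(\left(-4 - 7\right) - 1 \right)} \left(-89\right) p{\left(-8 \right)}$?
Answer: $-8544$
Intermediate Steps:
$U{\left(\left(-4 - 7\right) - 1 \right)} \left(-89\right) p{\left(-8 \right)} = \left(\left(-4 - 7\right) - 1\right) \left(-89\right) \left(-8\right) = \left(-11 - 1\right) \left(-89\right) \left(-8\right) = \left(-12\right) \left(-89\right) \left(-8\right) = 1068 \left(-8\right) = -8544$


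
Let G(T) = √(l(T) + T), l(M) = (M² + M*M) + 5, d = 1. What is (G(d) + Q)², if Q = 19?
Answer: 369 + 76*√2 ≈ 476.48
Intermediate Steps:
l(M) = 5 + 2*M² (l(M) = (M² + M²) + 5 = 2*M² + 5 = 5 + 2*M²)
G(T) = √(5 + T + 2*T²) (G(T) = √((5 + 2*T²) + T) = √(5 + T + 2*T²))
(G(d) + Q)² = (√(5 + 1 + 2*1²) + 19)² = (√(5 + 1 + 2*1) + 19)² = (√(5 + 1 + 2) + 19)² = (√8 + 19)² = (2*√2 + 19)² = (19 + 2*√2)²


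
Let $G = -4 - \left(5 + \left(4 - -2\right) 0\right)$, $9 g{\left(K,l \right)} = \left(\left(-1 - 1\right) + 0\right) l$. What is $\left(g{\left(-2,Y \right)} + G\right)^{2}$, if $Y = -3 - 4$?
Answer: $\frac{4489}{81} \approx 55.42$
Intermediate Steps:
$Y = -7$ ($Y = -3 - 4 = -7$)
$g{\left(K,l \right)} = - \frac{2 l}{9}$ ($g{\left(K,l \right)} = \frac{\left(\left(-1 - 1\right) + 0\right) l}{9} = \frac{\left(-2 + 0\right) l}{9} = \frac{\left(-2\right) l}{9} = - \frac{2 l}{9}$)
$G = -9$ ($G = -4 - \left(5 + \left(4 + 2\right) 0\right) = -4 - \left(5 + 6 \cdot 0\right) = -4 - \left(5 + 0\right) = -4 - 5 = -9$)
$\left(g{\left(-2,Y \right)} + G\right)^{2} = \left(\left(- \frac{2}{9}\right) \left(-7\right) - 9\right)^{2} = \left(\frac{14}{9} - 9\right)^{2} = \left(- \frac{67}{9}\right)^{2} = \frac{4489}{81}$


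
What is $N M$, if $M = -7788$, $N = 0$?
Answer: $0$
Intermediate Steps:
$N M = 0 \left(-7788\right) = 0$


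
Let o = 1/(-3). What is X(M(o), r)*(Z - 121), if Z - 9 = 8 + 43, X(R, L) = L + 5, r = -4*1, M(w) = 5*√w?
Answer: -61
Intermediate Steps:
o = -⅓ (o = 1*(-⅓) = -⅓ ≈ -0.33333)
r = -4
X(R, L) = 5 + L
Z = 60 (Z = 9 + (8 + 43) = 9 + 51 = 60)
X(M(o), r)*(Z - 121) = (5 - 4)*(60 - 121) = 1*(-61) = -61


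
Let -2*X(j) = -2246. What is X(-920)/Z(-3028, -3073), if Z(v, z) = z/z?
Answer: 1123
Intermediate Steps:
Z(v, z) = 1
X(j) = 1123 (X(j) = -½*(-2246) = 1123)
X(-920)/Z(-3028, -3073) = 1123/1 = 1123*1 = 1123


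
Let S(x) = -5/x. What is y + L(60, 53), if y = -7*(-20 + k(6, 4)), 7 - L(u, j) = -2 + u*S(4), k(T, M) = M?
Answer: 196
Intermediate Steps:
L(u, j) = 9 + 5*u/4 (L(u, j) = 7 - (-2 + u*(-5/4)) = 7 - (-2 - 5*u/4) = 7 + (2 + 5*u/4) = 9 + 5*u/4)
y = 112 (y = -7*(-20 + 4) = -7*(-16) = 112)
y + L(60, 53) = 112 + (9 + (5/4)*60) = 112 + (9 + 75) = 112 + 84 = 196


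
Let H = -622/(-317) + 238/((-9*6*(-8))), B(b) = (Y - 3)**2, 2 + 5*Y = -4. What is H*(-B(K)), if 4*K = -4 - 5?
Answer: -337267/7608 ≈ -44.331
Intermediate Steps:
Y = -6/5 (Y = -2/5 + (1/5)*(-4) = -2/5 - 4/5 = -6/5 ≈ -1.2000)
K = -9/4 (K = (-4 - 5)/4 = (1/4)*(-9) = -9/4 ≈ -2.2500)
B(b) = 441/25 (B(b) = (-6/5 - 3)**2 = (-21/5)**2 = 441/25)
H = 172075/68472 (H = -622*(-1/317) + 238/((-54*(-8))) = 622/317 + 238/432 = 622/317 + 238*(1/432) = 622/317 + 119/216 = 172075/68472 ≈ 2.5131)
H*(-B(K)) = 172075*(-1*441/25)/68472 = (172075/68472)*(-441/25) = -337267/7608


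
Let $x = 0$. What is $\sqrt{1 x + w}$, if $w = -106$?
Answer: $i \sqrt{106} \approx 10.296 i$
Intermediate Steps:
$\sqrt{1 x + w} = \sqrt{1 \cdot 0 - 106} = \sqrt{0 - 106} = \sqrt{-106} = i \sqrt{106}$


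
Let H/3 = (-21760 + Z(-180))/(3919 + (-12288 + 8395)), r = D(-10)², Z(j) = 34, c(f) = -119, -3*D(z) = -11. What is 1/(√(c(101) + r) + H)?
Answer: -3812913/9558546839 - 2535*I*√38/9558546839 ≈ -0.0003989 - 1.6348e-6*I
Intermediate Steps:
D(z) = 11/3 (D(z) = -⅓*(-11) = 11/3)
r = 121/9 (r = (11/3)² = 121/9 ≈ 13.444)
H = -32589/13 (H = 3*((-21760 + 34)/(3919 + (-12288 + 8395))) = 3*(-21726/(3919 - 3893)) = 3*(-21726/26) = 3*(-21726*1/26) = 3*(-10863/13) = -32589/13 ≈ -2506.8)
1/(√(c(101) + r) + H) = 1/(√(-119 + 121/9) - 32589/13) = 1/(√(-950/9) - 32589/13) = 1/(5*I*√38/3 - 32589/13) = 1/(-32589/13 + 5*I*√38/3)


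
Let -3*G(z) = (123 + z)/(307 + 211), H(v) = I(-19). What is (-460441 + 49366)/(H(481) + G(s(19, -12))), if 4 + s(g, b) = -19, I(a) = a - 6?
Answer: 12776211/779 ≈ 16401.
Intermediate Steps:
I(a) = -6 + a
H(v) = -25 (H(v) = -6 - 19 = -25)
s(g, b) = -23 (s(g, b) = -4 - 19 = -23)
G(z) = -41/518 - z/1554 (G(z) = -(123 + z)/(3*(307 + 211)) = -(123 + z)/(3*518) = -(123/518 + z/518)/3 = -41/518 - z/1554)
(-460441 + 49366)/(H(481) + G(s(19, -12))) = (-460441 + 49366)/(-25 + (-41/518 - 1/1554*(-23))) = -411075/(-25 + (-41/518 + 23/1554)) = -411075/(-25 - 50/777) = -411075/(-19475/777) = -411075*(-777/19475) = 12776211/779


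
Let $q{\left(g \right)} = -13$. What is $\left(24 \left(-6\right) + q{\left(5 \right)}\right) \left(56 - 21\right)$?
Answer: $-5495$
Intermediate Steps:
$\left(24 \left(-6\right) + q{\left(5 \right)}\right) \left(56 - 21\right) = \left(24 \left(-6\right) - 13\right) \left(56 - 21\right) = \left(-144 - 13\right) 35 = \left(-157\right) 35 = -5495$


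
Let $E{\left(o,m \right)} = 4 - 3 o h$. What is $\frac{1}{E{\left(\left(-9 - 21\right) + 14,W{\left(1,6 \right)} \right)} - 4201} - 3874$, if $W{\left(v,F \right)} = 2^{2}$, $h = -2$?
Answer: $- \frac{17762291}{4585} \approx -3874.0$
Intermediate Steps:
$W{\left(v,F \right)} = 4$
$E{\left(o,m \right)} = 24 o$ ($E{\left(o,m \right)} = 4 - 3 o \left(-2\right) = 4 \cdot 6 o = 24 o$)
$\frac{1}{E{\left(\left(-9 - 21\right) + 14,W{\left(1,6 \right)} \right)} - 4201} - 3874 = \frac{1}{24 \left(\left(-9 - 21\right) + 14\right) - 4201} - 3874 = \frac{1}{24 \left(-30 + 14\right) - 4201} - 3874 = \frac{1}{24 \left(-16\right) - 4201} - 3874 = \frac{1}{-384 - 4201} - 3874 = \frac{1}{-4585} - 3874 = - \frac{1}{4585} - 3874 = - \frac{17762291}{4585}$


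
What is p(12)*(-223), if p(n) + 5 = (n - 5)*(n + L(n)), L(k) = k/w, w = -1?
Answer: 1115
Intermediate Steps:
L(k) = -k (L(k) = k/(-1) = k*(-1) = -k)
p(n) = -5 (p(n) = -5 + (n - 5)*(n - n) = -5 + (-5 + n)*0 = -5 + 0 = -5)
p(12)*(-223) = -5*(-223) = 1115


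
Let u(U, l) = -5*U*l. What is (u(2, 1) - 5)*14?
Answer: -210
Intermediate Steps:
u(U, l) = -5*U*l
(u(2, 1) - 5)*14 = (-5*2*1 - 5)*14 = (-10 - 5)*14 = -15*14 = -210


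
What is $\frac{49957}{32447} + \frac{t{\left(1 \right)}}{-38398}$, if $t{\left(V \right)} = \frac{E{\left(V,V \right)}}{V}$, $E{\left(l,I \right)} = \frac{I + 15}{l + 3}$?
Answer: $\frac{959059549}{622949953} \approx 1.5395$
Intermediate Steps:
$E{\left(l,I \right)} = \frac{15 + I}{3 + l}$
$t{\left(V \right)} = \frac{15 + V}{V \left(3 + V\right)}$ ($t{\left(V \right)} = \frac{\frac{1}{3 + V} \left(15 + V\right)}{V} = \frac{15 + V}{V \left(3 + V\right)}$)
$\frac{49957}{32447} + \frac{t{\left(1 \right)}}{-38398} = \frac{49957}{32447} + \frac{1^{-1} \frac{1}{3 + 1} \left(15 + 1\right)}{-38398} = 49957 \cdot \frac{1}{32447} + 1 \cdot \frac{1}{4} \cdot 16 \left(- \frac{1}{38398}\right) = \frac{49957}{32447} + 1 \cdot \frac{1}{4} \cdot 16 \left(- \frac{1}{38398}\right) = \frac{49957}{32447} + 4 \left(- \frac{1}{38398}\right) = \frac{49957}{32447} - \frac{2}{19199} = \frac{959059549}{622949953}$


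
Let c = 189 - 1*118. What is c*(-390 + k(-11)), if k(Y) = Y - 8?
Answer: -29039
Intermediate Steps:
k(Y) = -8 + Y
c = 71 (c = 189 - 118 = 71)
c*(-390 + k(-11)) = 71*(-390 + (-8 - 11)) = 71*(-390 - 19) = 71*(-409) = -29039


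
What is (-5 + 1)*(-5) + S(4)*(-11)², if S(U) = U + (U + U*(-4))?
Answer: -948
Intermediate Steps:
S(U) = -2*U (S(U) = U + (U - 4*U) = U - 3*U = -2*U)
(-5 + 1)*(-5) + S(4)*(-11)² = (-5 + 1)*(-5) - 2*4*(-11)² = -4*(-5) - 8*121 = 20 - 968 = -948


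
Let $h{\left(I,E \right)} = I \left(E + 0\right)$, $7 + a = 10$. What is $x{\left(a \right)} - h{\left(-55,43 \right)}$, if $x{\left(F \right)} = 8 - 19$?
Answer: $2354$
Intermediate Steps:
$a = 3$ ($a = -7 + 10 = 3$)
$h{\left(I,E \right)} = E I$ ($h{\left(I,E \right)} = I E = E I$)
$x{\left(F \right)} = -11$ ($x{\left(F \right)} = 8 - 19 = -11$)
$x{\left(a \right)} - h{\left(-55,43 \right)} = -11 - 43 \left(-55\right) = -11 - -2365 = -11 + 2365 = 2354$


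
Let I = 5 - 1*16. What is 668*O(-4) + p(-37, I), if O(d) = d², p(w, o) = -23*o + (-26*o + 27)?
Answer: 11254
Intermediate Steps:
I = -11 (I = 5 - 16 = -11)
p(w, o) = 27 - 49*o (p(w, o) = -23*o + (27 - 26*o) = 27 - 49*o)
668*O(-4) + p(-37, I) = 668*(-4)² + (27 - 49*(-11)) = 668*16 + (27 + 539) = 10688 + 566 = 11254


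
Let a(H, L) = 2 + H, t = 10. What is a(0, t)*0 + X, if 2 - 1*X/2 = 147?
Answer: -290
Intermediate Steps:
X = -290 (X = 4 - 2*147 = 4 - 294 = -290)
a(0, t)*0 + X = (2 + 0)*0 - 290 = 2*0 - 290 = 0 - 290 = -290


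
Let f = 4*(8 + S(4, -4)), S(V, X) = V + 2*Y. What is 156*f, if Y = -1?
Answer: 6240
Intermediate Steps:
S(V, X) = -2 + V (S(V, X) = V + 2*(-1) = V - 2 = -2 + V)
f = 40 (f = 4*(8 + (-2 + 4)) = 4*(8 + 2) = 4*10 = 40)
156*f = 156*40 = 6240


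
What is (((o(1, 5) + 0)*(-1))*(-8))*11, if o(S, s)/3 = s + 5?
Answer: 2640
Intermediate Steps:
o(S, s) = 15 + 3*s (o(S, s) = 3*(s + 5) = 3*(5 + s) = 15 + 3*s)
(((o(1, 5) + 0)*(-1))*(-8))*11 = ((((15 + 3*5) + 0)*(-1))*(-8))*11 = ((((15 + 15) + 0)*(-1))*(-8))*11 = (((30 + 0)*(-1))*(-8))*11 = ((30*(-1))*(-8))*11 = -30*(-8)*11 = 240*11 = 2640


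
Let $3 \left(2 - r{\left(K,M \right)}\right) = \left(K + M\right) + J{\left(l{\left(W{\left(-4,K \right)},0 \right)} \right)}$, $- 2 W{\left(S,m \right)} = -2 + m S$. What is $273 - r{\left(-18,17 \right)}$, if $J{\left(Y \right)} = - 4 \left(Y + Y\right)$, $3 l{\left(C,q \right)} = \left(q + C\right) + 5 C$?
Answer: $\frac{1372}{3} \approx 457.33$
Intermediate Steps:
$W{\left(S,m \right)} = 1 - \frac{S m}{2}$ ($W{\left(S,m \right)} = - \frac{-2 + m S}{2} = - \frac{-2 + S m}{2} = 1 - \frac{S m}{2}$)
$l{\left(C,q \right)} = 2 C + \frac{q}{3}$ ($l{\left(C,q \right)} = \frac{\left(q + C\right) + 5 C}{3} = \frac{\left(C + q\right) + 5 C}{3} = \frac{q + 6 C}{3} = 2 C + \frac{q}{3}$)
$J{\left(Y \right)} = - 8 Y$ ($J{\left(Y \right)} = - 4 \cdot 2 Y = - 8 Y$)
$r{\left(K,M \right)} = \frac{22}{3} - \frac{M}{3} + \frac{31 K}{3}$ ($r{\left(K,M \right)} = 2 - \frac{\left(K + M\right) - 8 \left(2 \left(1 - - 2 K\right) + \frac{1}{3} \cdot 0\right)}{3} = 2 - \frac{\left(K + M\right) - 8 \left(2 \left(1 + 2 K\right) + 0\right)}{3} = 2 - \frac{\left(K + M\right) - 8 \left(\left(2 + 4 K\right) + 0\right)}{3} = 2 - \frac{\left(K + M\right) - 8 \left(2 + 4 K\right)}{3} = 2 - \frac{\left(K + M\right) - \left(16 + 32 K\right)}{3} = 2 - \frac{-16 + M - 31 K}{3} = 2 + \left(\frac{16}{3} - \frac{M}{3} + \frac{31 K}{3}\right) = \frac{22}{3} - \frac{M}{3} + \frac{31 K}{3}$)
$273 - r{\left(-18,17 \right)} = 273 - \left(\frac{22}{3} - \frac{17}{3} + \frac{31}{3} \left(-18\right)\right) = 273 - \left(\frac{22}{3} - \frac{17}{3} - 186\right) = 273 - - \frac{553}{3} = 273 + \frac{553}{3} = \frac{1372}{3}$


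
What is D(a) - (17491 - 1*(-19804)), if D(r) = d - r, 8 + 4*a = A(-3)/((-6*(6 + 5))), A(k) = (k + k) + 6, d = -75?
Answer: -37368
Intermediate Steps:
A(k) = 6 + 2*k (A(k) = 2*k + 6 = 6 + 2*k)
a = -2 (a = -2 + ((6 + 2*(-3))/((-6*(6 + 5))))/4 = -2 + ((6 - 6)/((-6*11)))/4 = -2 + (0/(-66))/4 = -2 + (0*(-1/66))/4 = -2 + (¼)*0 = -2 + 0 = -2)
D(r) = -75 - r
D(a) - (17491 - 1*(-19804)) = (-75 - 1*(-2)) - (17491 - 1*(-19804)) = (-75 + 2) - (17491 + 19804) = -73 - 1*37295 = -73 - 37295 = -37368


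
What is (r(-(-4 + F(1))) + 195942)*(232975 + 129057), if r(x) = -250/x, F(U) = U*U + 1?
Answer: 70892020144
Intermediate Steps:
F(U) = 1 + U² (F(U) = U² + 1 = 1 + U²)
(r(-(-4 + F(1))) + 195942)*(232975 + 129057) = (-250*(-1/(-4 + (1 + 1²))) + 195942)*(232975 + 129057) = (-250*(-1/(-4 + (1 + 1))) + 195942)*362032 = (-250*(-1/(-4 + 2)) + 195942)*362032 = (-250/((-1*(-2))) + 195942)*362032 = (-250/2 + 195942)*362032 = (-250*½ + 195942)*362032 = (-125 + 195942)*362032 = 195817*362032 = 70892020144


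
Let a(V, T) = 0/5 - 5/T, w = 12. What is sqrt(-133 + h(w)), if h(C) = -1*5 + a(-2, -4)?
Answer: I*sqrt(547)/2 ≈ 11.694*I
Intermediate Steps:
a(V, T) = -5/T (a(V, T) = 0*(1/5) - 5/T = 0 - 5/T = -5/T)
h(C) = -15/4 (h(C) = -1*5 - 5/(-4) = -5 - 5*(-1/4) = -5 + 5/4 = -15/4)
sqrt(-133 + h(w)) = sqrt(-133 - 15/4) = sqrt(-547/4) = I*sqrt(547)/2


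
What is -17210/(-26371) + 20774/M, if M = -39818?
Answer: 68718313/525020239 ≈ 0.13089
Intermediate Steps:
-17210/(-26371) + 20774/M = -17210/(-26371) + 20774/(-39818) = -17210*(-1/26371) + 20774*(-1/39818) = 17210/26371 - 10387/19909 = 68718313/525020239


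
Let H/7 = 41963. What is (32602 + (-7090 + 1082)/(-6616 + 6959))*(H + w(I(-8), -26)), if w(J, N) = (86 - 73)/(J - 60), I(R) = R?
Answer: 111621581375625/11662 ≈ 9.5714e+9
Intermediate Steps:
H = 293741 (H = 7*41963 = 293741)
w(J, N) = 13/(-60 + J)
(32602 + (-7090 + 1082)/(-6616 + 6959))*(H + w(I(-8), -26)) = (32602 + (-7090 + 1082)/(-6616 + 6959))*(293741 + 13/(-60 - 8)) = (32602 - 6008/343)*(293741 + 13/(-68)) = (32602 - 6008*1/343)*(293741 + 13*(-1/68)) = (32602 - 6008/343)*(293741 - 13/68) = (11176478/343)*(19974375/68) = 111621581375625/11662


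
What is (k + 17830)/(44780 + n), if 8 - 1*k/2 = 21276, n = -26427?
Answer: -24706/18353 ≈ -1.3462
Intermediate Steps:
k = -42536 (k = 16 - 2*21276 = 16 - 42552 = -42536)
(k + 17830)/(44780 + n) = (-42536 + 17830)/(44780 - 26427) = -24706/18353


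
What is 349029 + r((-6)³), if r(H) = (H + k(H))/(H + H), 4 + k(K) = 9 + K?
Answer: 150780955/432 ≈ 3.4903e+5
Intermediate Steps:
k(K) = 5 + K (k(K) = -4 + (9 + K) = 5 + K)
r(H) = (5 + 2*H)/(2*H) (r(H) = (H + (5 + H))/(H + H) = (5 + 2*H)/((2*H)) = (5 + 2*H)*(1/(2*H)) = (5 + 2*H)/(2*H))
349029 + r((-6)³) = 349029 + (5/2 + (-6)³)/((-6)³) = 349029 + (5/2 - 216)/(-216) = 349029 - 1/216*(-427/2) = 349029 + 427/432 = 150780955/432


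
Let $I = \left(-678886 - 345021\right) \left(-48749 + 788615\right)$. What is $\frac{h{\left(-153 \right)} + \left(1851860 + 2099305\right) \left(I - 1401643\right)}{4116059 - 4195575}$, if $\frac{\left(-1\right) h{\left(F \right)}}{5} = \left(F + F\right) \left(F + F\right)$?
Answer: $\frac{2993226295530710505}{79516} \approx 3.7643 \cdot 10^{13}$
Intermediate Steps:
$I = -757553976462$ ($I = \left(-1023907\right) 739866 = -757553976462$)
$h{\left(F \right)} = - 20 F^{2}$ ($h{\left(F \right)} = - 5 \left(F + F\right) \left(F + F\right) = - 5 \cdot 2 F 2 F = - 5 \cdot 4 F^{2} = - 20 F^{2}$)
$\frac{h{\left(-153 \right)} + \left(1851860 + 2099305\right) \left(I - 1401643\right)}{4116059 - 4195575} = \frac{- 20 \left(-153\right)^{2} + \left(1851860 + 2099305\right) \left(-757553976462 - 1401643\right)}{4116059 - 4195575} = \frac{\left(-20\right) 23409 + 3951165 \left(-757555378105\right)}{-79516} = \left(-468180 - 2993226295530242325\right) \left(- \frac{1}{79516}\right) = \left(-2993226295530710505\right) \left(- \frac{1}{79516}\right) = \frac{2993226295530710505}{79516}$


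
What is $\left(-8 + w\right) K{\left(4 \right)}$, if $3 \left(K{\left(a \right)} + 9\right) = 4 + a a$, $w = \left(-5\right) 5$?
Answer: $77$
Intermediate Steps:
$w = -25$
$K{\left(a \right)} = - \frac{23}{3} + \frac{a^{2}}{3}$ ($K{\left(a \right)} = -9 + \frac{4 + a a}{3} = -9 + \frac{4 + a^{2}}{3} = -9 + \left(\frac{4}{3} + \frac{a^{2}}{3}\right) = - \frac{23}{3} + \frac{a^{2}}{3}$)
$\left(-8 + w\right) K{\left(4 \right)} = \left(-8 - 25\right) \left(- \frac{23}{3} + \frac{4^{2}}{3}\right) = - 33 \left(- \frac{23}{3} + \frac{1}{3} \cdot 16\right) = - 33 \left(- \frac{23}{3} + \frac{16}{3}\right) = \left(-33\right) \left(- \frac{7}{3}\right) = 77$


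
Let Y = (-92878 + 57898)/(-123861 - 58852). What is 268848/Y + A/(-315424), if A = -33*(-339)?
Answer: 1291188758639943/919460960 ≈ 1.4043e+6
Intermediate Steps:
A = 11187
Y = 34980/182713 (Y = -34980/(-182713) = -34980*(-1/182713) = 34980/182713 ≈ 0.19145)
268848/Y + A/(-315424) = 268848/(34980/182713) + 11187/(-315424) = 268848*(182713/34980) + 11187*(-1/315424) = 4093502052/2915 - 11187/315424 = 1291188758639943/919460960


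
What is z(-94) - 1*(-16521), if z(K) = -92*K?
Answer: 25169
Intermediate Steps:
z(-94) - 1*(-16521) = -92*(-94) - 1*(-16521) = 8648 + 16521 = 25169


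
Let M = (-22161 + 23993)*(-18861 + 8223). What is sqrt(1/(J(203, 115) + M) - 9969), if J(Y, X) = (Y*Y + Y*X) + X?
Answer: 2*I*sqrt(940319661177127067)/19424147 ≈ 99.845*I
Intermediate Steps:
M = -19488816 (M = 1832*(-10638) = -19488816)
J(Y, X) = X + Y**2 + X*Y (J(Y, X) = (Y**2 + X*Y) + X = X + Y**2 + X*Y)
sqrt(1/(J(203, 115) + M) - 9969) = sqrt(1/((115 + 203**2 + 115*203) - 19488816) - 9969) = sqrt(1/((115 + 41209 + 23345) - 19488816) - 9969) = sqrt(1/(64669 - 19488816) - 9969) = sqrt(1/(-19424147) - 9969) = sqrt(-1/19424147 - 9969) = sqrt(-193639321444/19424147) = 2*I*sqrt(940319661177127067)/19424147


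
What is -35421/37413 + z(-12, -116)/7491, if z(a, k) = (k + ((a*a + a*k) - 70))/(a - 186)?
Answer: -324614644/342540957 ≈ -0.94767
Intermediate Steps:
z(a, k) = (-70 + k + a**2 + a*k)/(-186 + a) (z(a, k) = (k + ((a**2 + a*k) - 70))/(-186 + a) = (k + (-70 + a**2 + a*k))/(-186 + a) = (-70 + k + a**2 + a*k)/(-186 + a))
-35421/37413 + z(-12, -116)/7491 = -35421/37413 + ((-70 - 116 + (-12)**2 - 12*(-116))/(-186 - 12))/7491 = -35421*1/37413 + ((-70 - 116 + 144 + 1392)/(-198))*(1/7491) = -11807/12471 - 1/198*1350*(1/7491) = -11807/12471 - 75/11*1/7491 = -11807/12471 - 25/27467 = -324614644/342540957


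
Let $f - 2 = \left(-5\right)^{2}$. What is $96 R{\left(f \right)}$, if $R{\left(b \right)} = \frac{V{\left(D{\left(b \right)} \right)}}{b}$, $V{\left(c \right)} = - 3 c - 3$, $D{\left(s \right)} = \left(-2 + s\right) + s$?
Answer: $- \frac{1696}{3} \approx -565.33$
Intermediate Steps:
$D{\left(s \right)} = -2 + 2 s$
$V{\left(c \right)} = -3 - 3 c$
$f = 27$ ($f = 2 + \left(-5\right)^{2} = 2 + 25 = 27$)
$R{\left(b \right)} = \frac{3 - 6 b}{b}$ ($R{\left(b \right)} = \frac{-3 - 3 \left(-2 + 2 b\right)}{b} = \frac{-3 - \left(-6 + 6 b\right)}{b} = \frac{3 - 6 b}{b}$)
$96 R{\left(f \right)} = 96 \left(-6 + \frac{3}{27}\right) = 96 \left(-6 + 3 \cdot \frac{1}{27}\right) = 96 \left(-6 + \frac{1}{9}\right) = 96 \left(- \frac{53}{9}\right) = - \frac{1696}{3}$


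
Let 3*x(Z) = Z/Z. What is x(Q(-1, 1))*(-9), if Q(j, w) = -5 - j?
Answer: -3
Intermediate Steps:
x(Z) = ⅓ (x(Z) = (Z/Z)/3 = (⅓)*1 = ⅓)
x(Q(-1, 1))*(-9) = (⅓)*(-9) = -3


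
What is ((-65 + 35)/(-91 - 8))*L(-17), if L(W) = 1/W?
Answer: -10/561 ≈ -0.017825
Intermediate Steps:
((-65 + 35)/(-91 - 8))*L(-17) = ((-65 + 35)/(-91 - 8))/(-17) = -30/(-99)*(-1/17) = -30*(-1/99)*(-1/17) = (10/33)*(-1/17) = -10/561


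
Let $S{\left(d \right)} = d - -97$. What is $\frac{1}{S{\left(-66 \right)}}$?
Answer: $\frac{1}{31} \approx 0.032258$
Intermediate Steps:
$S{\left(d \right)} = 97 + d$ ($S{\left(d \right)} = d + 97 = 97 + d$)
$\frac{1}{S{\left(-66 \right)}} = \frac{1}{97 - 66} = \frac{1}{31}$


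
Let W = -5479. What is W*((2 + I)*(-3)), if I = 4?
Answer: 98622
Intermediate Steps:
W*((2 + I)*(-3)) = -5479*(2 + 4)*(-3) = -32874*(-3) = -5479*(-18) = 98622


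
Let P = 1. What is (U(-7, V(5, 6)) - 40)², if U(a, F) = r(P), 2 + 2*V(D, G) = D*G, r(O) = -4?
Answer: 1936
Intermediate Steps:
V(D, G) = -1 + D*G/2 (V(D, G) = -1 + (D*G)/2 = -1 + D*G/2)
U(a, F) = -4
(U(-7, V(5, 6)) - 40)² = (-4 - 40)² = (-44)² = 1936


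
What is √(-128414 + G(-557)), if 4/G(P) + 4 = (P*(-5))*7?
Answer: I*√48784360509570/19491 ≈ 358.35*I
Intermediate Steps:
G(P) = 4/(-4 - 35*P) (G(P) = 4/(-4 + (P*(-5))*7) = 4/(-4 - 5*P*7) = 4/(-4 - 35*P))
√(-128414 + G(-557)) = √(-128414 - 4/(4 + 35*(-557))) = √(-128414 - 4/(4 - 19495)) = √(-128414 - 4/(-19491)) = √(-128414 - 4*(-1/19491)) = √(-128414 + 4/19491) = √(-2502917270/19491) = I*√48784360509570/19491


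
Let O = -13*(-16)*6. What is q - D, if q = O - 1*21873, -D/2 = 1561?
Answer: -17503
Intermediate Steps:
D = -3122 (D = -2*1561 = -3122)
O = 1248 (O = 208*6 = 1248)
q = -20625 (q = 1248 - 1*21873 = 1248 - 21873 = -20625)
q - D = -20625 - 1*(-3122) = -20625 + 3122 = -17503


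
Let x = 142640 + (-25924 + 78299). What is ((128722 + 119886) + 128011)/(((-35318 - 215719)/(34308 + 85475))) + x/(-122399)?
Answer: -5521780413491678/30726677763 ≈ -1.7971e+5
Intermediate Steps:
x = 195015 (x = 142640 + 52375 = 195015)
((128722 + 119886) + 128011)/(((-35318 - 215719)/(34308 + 85475))) + x/(-122399) = ((128722 + 119886) + 128011)/(((-35318 - 215719)/(34308 + 85475))) + 195015/(-122399) = (248608 + 128011)/((-251037/119783)) + 195015*(-1/122399) = 376619/((-251037*1/119783)) - 195015/122399 = 376619/(-251037/119783) - 195015/122399 = 376619*(-119783/251037) - 195015/122399 = -45112553677/251037 - 195015/122399 = -5521780413491678/30726677763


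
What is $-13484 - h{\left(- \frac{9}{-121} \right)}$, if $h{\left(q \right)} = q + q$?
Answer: $- \frac{1631582}{121} \approx -13484.0$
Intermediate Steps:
$h{\left(q \right)} = 2 q$
$-13484 - h{\left(- \frac{9}{-121} \right)} = -13484 - 2 \left(- \frac{9}{-121}\right) = -13484 - 2 \left(\left(-9\right) \left(- \frac{1}{121}\right)\right) = -13484 - 2 \cdot \frac{9}{121} = -13484 - \frac{18}{121} = - \frac{1631582}{121}$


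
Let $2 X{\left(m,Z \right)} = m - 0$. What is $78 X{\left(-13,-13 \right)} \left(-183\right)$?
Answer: $92781$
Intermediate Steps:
$X{\left(m,Z \right)} = \frac{m}{2}$ ($X{\left(m,Z \right)} = \frac{m - 0}{2} = \frac{m + 0}{2} = \frac{m}{2}$)
$78 X{\left(-13,-13 \right)} \left(-183\right) = 78 \cdot \frac{1}{2} \left(-13\right) \left(-183\right) = 78 \left(- \frac{13}{2}\right) \left(-183\right) = \left(-507\right) \left(-183\right) = 92781$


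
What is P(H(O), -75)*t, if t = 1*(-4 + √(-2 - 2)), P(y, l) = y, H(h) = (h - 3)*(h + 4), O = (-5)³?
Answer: -61952 + 30976*I ≈ -61952.0 + 30976.0*I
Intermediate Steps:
O = -125
H(h) = (-3 + h)*(4 + h)
t = -4 + 2*I (t = 1*(-4 + √(-4)) = 1*(-4 + 2*I) = -4 + 2*I ≈ -4.0 + 2.0*I)
P(H(O), -75)*t = (-12 - 125 + (-125)²)*(-4 + 2*I) = (-12 - 125 + 15625)*(-4 + 2*I) = 15488*(-4 + 2*I) = -61952 + 30976*I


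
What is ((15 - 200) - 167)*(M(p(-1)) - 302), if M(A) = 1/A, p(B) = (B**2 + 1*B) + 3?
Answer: 318560/3 ≈ 1.0619e+5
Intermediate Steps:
p(B) = 3 + B + B**2 (p(B) = (B**2 + B) + 3 = (B + B**2) + 3 = 3 + B + B**2)
((15 - 200) - 167)*(M(p(-1)) - 302) = ((15 - 200) - 167)*(1/(3 - 1 + (-1)**2) - 302) = (-185 - 167)*(1/(3 - 1 + 1) - 302) = -352*(1/3 - 302) = -352*(-905/3) = 318560/3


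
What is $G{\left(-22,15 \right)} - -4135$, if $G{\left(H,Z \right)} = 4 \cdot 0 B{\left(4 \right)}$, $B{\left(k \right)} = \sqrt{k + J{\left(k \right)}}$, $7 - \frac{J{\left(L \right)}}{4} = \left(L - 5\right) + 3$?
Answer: $4135$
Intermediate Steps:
$J{\left(L \right)} = 36 - 4 L$ ($J{\left(L \right)} = 28 - 4 \left(\left(L - 5\right) + 3\right) = 28 - 4 \left(\left(-5 + L\right) + 3\right) = 28 - 4 \left(-2 + L\right) = 28 - \left(-8 + 4 L\right) = 36 - 4 L$)
$B{\left(k \right)} = \sqrt{36 - 3 k}$ ($B{\left(k \right)} = \sqrt{k - \left(-36 + 4 k\right)} = \sqrt{36 - 3 k}$)
$G{\left(H,Z \right)} = 0$ ($G{\left(H,Z \right)} = 4 \cdot 0 \sqrt{36 - 12} = 0 \sqrt{36 - 12} = 0 \sqrt{24} = 0 \cdot 2 \sqrt{6} = 0$)
$G{\left(-22,15 \right)} - -4135 = 0 - -4135 = 0 + 4135 = 4135$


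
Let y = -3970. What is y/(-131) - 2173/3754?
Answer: 14618717/491774 ≈ 29.727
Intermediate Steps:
y/(-131) - 2173/3754 = -3970/(-131) - 2173/3754 = -3970*(-1/131) - 2173*1/3754 = 3970/131 - 2173/3754 = 14618717/491774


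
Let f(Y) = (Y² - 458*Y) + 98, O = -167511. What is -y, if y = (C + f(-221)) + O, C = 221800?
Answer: -204446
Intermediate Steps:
f(Y) = 98 + Y² - 458*Y
y = 204446 (y = (221800 + (98 + (-221)² - 458*(-221))) - 167511 = (221800 + (98 + 48841 + 101218)) - 167511 = (221800 + 150157) - 167511 = 371957 - 167511 = 204446)
-y = -1*204446 = -204446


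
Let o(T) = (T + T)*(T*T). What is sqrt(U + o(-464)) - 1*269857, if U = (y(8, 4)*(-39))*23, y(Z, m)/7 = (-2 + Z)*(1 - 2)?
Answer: -269857 + I*sqrt(199757014) ≈ -2.6986e+5 + 14134.0*I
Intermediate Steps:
y(Z, m) = 14 - 7*Z (y(Z, m) = 7*((-2 + Z)*(1 - 2)) = 7*((-2 + Z)*(-1)) = 7*(2 - Z) = 14 - 7*Z)
U = 37674 (U = ((14 - 7*8)*(-39))*23 = ((14 - 56)*(-39))*23 = -42*(-39)*23 = 1638*23 = 37674)
o(T) = 2*T**3 (o(T) = (2*T)*T**2 = 2*T**3)
sqrt(U + o(-464)) - 1*269857 = sqrt(37674 + 2*(-464)**3) - 1*269857 = sqrt(37674 + 2*(-99897344)) - 269857 = sqrt(37674 - 199794688) - 269857 = sqrt(-199757014) - 269857 = I*sqrt(199757014) - 269857 = -269857 + I*sqrt(199757014)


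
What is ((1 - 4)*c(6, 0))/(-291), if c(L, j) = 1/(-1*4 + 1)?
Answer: -1/291 ≈ -0.0034364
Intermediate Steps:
c(L, j) = -⅓ (c(L, j) = 1/(-4 + 1) = 1/(-3) = -⅓)
((1 - 4)*c(6, 0))/(-291) = ((1 - 4)*(-⅓))/(-291) = -(-1)*(-1)/(97*3) = -1/291*1 = -1/291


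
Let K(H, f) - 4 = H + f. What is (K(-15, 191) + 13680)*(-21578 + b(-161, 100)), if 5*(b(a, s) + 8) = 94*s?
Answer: -273125160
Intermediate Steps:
b(a, s) = -8 + 94*s/5 (b(a, s) = -8 + (94*s)/5 = -8 + 94*s/5)
K(H, f) = 4 + H + f (K(H, f) = 4 + (H + f) = 4 + H + f)
(K(-15, 191) + 13680)*(-21578 + b(-161, 100)) = ((4 - 15 + 191) + 13680)*(-21578 + (-8 + (94/5)*100)) = (180 + 13680)*(-21578 + (-8 + 1880)) = 13860*(-21578 + 1872) = 13860*(-19706) = -273125160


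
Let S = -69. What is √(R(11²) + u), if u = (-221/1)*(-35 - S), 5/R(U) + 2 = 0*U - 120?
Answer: 3*I*√12426554/122 ≈ 86.684*I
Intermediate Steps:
R(U) = -5/122 (R(U) = 5/(-2 + (0*U - 120)) = 5/(-2 + (0 - 120)) = 5/(-2 - 120) = 5/(-122) = 5*(-1/122) = -5/122)
u = -7514 (u = (-221/1)*(-35 - 1*(-69)) = (-221)*(-35 + 69) = -1*221*34 = -221*34 = -7514)
√(R(11²) + u) = √(-5/122 - 7514) = √(-916713/122) = 3*I*√12426554/122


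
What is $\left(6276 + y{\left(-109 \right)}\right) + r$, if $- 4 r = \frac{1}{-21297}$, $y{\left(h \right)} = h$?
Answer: $\frac{525354397}{85188} \approx 6167.0$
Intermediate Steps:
$r = \frac{1}{85188}$ ($r = - \frac{1}{4 \left(-21297\right)} = \left(- \frac{1}{4}\right) \left(- \frac{1}{21297}\right) = \frac{1}{85188} \approx 1.1739 \cdot 10^{-5}$)
$\left(6276 + y{\left(-109 \right)}\right) + r = \left(6276 - 109\right) + \frac{1}{85188} = 6167 + \frac{1}{85188} = \frac{525354397}{85188}$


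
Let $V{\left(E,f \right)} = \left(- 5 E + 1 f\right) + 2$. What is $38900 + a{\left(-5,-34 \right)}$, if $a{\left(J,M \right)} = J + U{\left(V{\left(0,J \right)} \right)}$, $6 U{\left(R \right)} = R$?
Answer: $\frac{77789}{2} \approx 38895.0$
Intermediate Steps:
$V{\left(E,f \right)} = 2 + f - 5 E$ ($V{\left(E,f \right)} = \left(- 5 E + f\right) + 2 = \left(f - 5 E\right) + 2 = 2 + f - 5 E$)
$U{\left(R \right)} = \frac{R}{6}$
$a{\left(J,M \right)} = \frac{1}{3} + \frac{7 J}{6}$ ($a{\left(J,M \right)} = J + \frac{2 + J - 0}{6} = J + \frac{2 + J + 0}{6} = J + \frac{2 + J}{6} = J + \left(\frac{1}{3} + \frac{J}{6}\right) = \frac{1}{3} + \frac{7 J}{6}$)
$38900 + a{\left(-5,-34 \right)} = 38900 + \left(\frac{1}{3} + \frac{7}{6} \left(-5\right)\right) = 38900 + \left(\frac{1}{3} - \frac{35}{6}\right) = 38900 - \frac{11}{2} = \frac{77789}{2}$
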